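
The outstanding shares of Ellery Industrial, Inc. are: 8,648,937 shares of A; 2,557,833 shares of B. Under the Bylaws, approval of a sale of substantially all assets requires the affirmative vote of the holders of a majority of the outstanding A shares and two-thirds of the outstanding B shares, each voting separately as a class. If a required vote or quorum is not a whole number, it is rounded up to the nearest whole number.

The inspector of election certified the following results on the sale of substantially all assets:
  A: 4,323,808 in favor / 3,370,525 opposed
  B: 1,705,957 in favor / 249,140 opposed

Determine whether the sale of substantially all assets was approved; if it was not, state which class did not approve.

A: a majority of 8648937 is 4324469; 4,324,469 required, 4,323,808 in favor — not approved.
B: 2/3 of 2557833 = 1705222; 1,705,222 required, 1,705,957 in favor — approved.

Not approved — the A shares did not give the required vote.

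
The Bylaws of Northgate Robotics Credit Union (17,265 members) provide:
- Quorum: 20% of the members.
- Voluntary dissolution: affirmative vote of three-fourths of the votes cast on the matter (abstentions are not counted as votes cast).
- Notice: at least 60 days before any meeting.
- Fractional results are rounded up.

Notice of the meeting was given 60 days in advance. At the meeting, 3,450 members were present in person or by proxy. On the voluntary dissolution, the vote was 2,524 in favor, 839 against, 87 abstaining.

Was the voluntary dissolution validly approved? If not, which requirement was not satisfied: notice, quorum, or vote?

Invalid — quorum requirement not satisfied.

Notice: 60 days given; 60 required. Satisfied.
Quorum: 20% of 17,265 = 3,453; 3,450 present. Not satisfied.
Vote: requires three-fourths of the votes cast (3,450 − 87 abstaining = 3,363); 3/4 of 3363 = 2522.25, rounded up to 2523, so 2,523 needed; 2,524 in favor. Satisfied.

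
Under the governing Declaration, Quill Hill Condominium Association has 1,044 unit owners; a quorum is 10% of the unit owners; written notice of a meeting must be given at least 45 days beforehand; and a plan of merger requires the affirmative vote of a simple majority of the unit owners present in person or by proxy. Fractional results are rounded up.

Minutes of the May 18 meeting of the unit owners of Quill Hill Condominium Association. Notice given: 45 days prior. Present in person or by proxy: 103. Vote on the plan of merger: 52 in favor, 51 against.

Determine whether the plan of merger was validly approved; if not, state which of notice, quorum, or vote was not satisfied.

Notice: 45 days given; 45 required. Satisfied.
Quorum: 10% of 1,044 = 104.40, rounded up to 105; 103 present. Not satisfied.
Vote: requires a majority of those present (103); a majority of 103 is 52, so 52 needed; 52 in favor. Satisfied.

Invalid — quorum requirement not satisfied.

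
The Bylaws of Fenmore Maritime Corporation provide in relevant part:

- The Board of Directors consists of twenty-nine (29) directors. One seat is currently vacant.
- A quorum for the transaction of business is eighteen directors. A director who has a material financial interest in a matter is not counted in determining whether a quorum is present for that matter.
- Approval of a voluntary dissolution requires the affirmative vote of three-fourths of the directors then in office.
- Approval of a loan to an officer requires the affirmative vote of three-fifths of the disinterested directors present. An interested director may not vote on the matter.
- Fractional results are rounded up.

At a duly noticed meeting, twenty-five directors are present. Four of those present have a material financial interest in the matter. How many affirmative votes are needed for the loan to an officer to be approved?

13

The loan to an officer requires three-fifths of the disinterested directors present (25 − 4 = 21).
3/5 of 21 = 12.60, rounded up to 13.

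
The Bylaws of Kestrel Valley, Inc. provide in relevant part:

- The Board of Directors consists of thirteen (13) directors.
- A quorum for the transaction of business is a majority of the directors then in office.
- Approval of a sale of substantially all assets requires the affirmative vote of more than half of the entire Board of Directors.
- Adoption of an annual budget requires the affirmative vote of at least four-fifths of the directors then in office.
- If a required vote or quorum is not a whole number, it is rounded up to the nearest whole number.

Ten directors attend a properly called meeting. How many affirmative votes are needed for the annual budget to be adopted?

The annual budget requires four-fifths of the directors then in office (13).
4/5 of 13 = 10.40, rounded up to 11.
(Only 10 can vote, so the annual budget cannot pass at this meeting, but the required vote is still 11.)

11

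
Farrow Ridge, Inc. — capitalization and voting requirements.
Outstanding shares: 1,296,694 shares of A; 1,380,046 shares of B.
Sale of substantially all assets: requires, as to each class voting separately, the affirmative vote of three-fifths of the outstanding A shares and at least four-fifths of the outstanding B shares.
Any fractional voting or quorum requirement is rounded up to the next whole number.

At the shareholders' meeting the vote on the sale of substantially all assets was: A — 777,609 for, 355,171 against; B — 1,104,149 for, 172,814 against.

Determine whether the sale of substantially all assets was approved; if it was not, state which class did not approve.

A: 3/5 of 1296694 = 778016.40, rounded up to 778017; 778,017 required, 777,609 in favor — not approved.
B: 4/5 of 1380046 = 1104036.80, rounded up to 1104037; 1,104,037 required, 1,104,149 in favor — approved.

Not approved — the A shares did not give the required vote.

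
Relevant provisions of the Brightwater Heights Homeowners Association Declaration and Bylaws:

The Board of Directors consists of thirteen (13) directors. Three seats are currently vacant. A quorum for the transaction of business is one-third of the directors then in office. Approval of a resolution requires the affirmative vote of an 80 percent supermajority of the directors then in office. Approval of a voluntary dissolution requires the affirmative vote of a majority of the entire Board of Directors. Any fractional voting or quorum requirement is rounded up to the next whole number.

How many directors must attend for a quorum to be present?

4

1/3 of 10 = 3.33, rounded up to 4.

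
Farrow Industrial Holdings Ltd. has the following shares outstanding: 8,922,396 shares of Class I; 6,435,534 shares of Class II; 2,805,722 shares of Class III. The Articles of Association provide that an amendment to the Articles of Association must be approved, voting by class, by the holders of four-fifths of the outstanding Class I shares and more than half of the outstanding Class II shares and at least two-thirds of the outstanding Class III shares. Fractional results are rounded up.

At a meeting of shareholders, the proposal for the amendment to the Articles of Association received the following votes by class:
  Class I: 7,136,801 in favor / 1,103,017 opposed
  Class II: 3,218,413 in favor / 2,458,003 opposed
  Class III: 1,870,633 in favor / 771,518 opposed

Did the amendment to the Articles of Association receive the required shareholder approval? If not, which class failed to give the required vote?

Not approved — the Class I shares did not give the required vote.

Class I: 4/5 of 8922396 = 7137916.80, rounded up to 7137917; 7,137,917 required, 7,136,801 in favor — not approved.
Class II: a majority of 6435534 is 3217768; 3,217,768 required, 3,218,413 in favor — approved.
Class III: 2/3 of 2805722 = 1870481.33, rounded up to 1870482; 1,870,482 required, 1,870,633 in favor — approved.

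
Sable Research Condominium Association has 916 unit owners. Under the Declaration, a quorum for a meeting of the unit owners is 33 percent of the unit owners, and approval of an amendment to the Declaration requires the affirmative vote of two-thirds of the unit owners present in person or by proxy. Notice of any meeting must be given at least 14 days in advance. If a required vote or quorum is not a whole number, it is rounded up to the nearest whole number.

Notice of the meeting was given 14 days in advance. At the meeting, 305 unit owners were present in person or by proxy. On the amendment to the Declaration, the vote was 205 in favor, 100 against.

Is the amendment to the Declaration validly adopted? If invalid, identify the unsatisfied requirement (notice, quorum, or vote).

Notice: 14 days given; 14 required. Satisfied.
Quorum: 33% of 916 = 302.28, rounded up to 303; 305 present. Satisfied.
Vote: requires two-thirds of those present (305); 2/3 of 305 = 203.33, rounded up to 204, so 204 needed; 205 in favor. Satisfied.

Valid — all requirements satisfied.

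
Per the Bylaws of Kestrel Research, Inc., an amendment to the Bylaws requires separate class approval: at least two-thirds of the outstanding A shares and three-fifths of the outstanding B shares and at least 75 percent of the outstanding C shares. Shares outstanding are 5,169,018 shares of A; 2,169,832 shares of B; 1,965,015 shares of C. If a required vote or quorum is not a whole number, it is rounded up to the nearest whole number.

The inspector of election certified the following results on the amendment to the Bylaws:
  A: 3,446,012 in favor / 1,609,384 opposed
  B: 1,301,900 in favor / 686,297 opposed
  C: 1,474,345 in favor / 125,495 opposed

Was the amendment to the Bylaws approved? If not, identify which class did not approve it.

Approved — every class gave the required vote.

A: 2/3 of 5169018 = 3446012; 3,446,012 required, 3,446,012 in favor — approved.
B: 3/5 of 2169832 = 1301899.20, rounded up to 1301900; 1,301,900 required, 1,301,900 in favor — approved.
C: 3/4 of 1965015 = 1473761.25, rounded up to 1473762; 1,473,762 required, 1,474,345 in favor — approved.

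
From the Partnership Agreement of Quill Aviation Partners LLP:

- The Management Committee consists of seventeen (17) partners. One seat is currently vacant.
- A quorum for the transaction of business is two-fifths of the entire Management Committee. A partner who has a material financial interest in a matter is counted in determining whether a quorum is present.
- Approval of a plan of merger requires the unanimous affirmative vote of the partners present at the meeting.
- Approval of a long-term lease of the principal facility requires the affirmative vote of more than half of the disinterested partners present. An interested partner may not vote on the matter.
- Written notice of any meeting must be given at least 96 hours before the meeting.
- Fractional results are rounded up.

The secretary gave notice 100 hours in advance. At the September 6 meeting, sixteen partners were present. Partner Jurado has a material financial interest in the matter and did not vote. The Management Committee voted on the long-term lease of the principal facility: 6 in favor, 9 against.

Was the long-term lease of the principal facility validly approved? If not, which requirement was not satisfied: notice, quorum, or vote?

Invalid — vote requirement not satisfied.

Notice: 100 hours given; 96 required (100 ≥ 96). Satisfied.
Quorum: 16 present (interested partners count toward quorum); quorum is 7. Satisfied.
Vote: the long-term lease of the principal facility requires a majority of the disinterested partners present (16 − 1 = 15). A majority of 15 is 8, so 8 affirmative votes are needed; 6 voted in favor. Not satisfied.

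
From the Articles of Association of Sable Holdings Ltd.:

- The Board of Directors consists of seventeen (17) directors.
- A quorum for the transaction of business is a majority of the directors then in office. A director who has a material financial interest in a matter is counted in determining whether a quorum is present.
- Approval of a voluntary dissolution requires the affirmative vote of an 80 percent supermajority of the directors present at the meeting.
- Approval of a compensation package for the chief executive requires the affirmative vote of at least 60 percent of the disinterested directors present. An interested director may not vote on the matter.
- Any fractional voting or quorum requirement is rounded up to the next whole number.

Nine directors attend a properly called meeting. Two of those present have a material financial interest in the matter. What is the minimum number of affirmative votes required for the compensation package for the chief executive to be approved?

5

The compensation package for the chief executive requires three-fifths of the disinterested directors present (9 − 2 = 7).
3/5 of 7 = 4.20, rounded up to 5.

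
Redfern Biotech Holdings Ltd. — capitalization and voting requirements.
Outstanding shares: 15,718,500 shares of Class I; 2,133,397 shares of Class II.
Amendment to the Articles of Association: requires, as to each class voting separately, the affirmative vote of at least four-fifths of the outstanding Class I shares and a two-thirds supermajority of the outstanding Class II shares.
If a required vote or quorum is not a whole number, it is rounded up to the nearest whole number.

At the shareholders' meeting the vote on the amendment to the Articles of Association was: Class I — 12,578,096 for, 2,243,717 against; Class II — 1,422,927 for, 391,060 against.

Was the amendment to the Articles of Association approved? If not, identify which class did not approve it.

Class I: 4/5 of 15718500 = 12574800; 12,574,800 required, 12,578,096 in favor — approved.
Class II: 2/3 of 2133397 = 1422264.67, rounded up to 1422265; 1,422,265 required, 1,422,927 in favor — approved.

Approved — every class gave the required vote.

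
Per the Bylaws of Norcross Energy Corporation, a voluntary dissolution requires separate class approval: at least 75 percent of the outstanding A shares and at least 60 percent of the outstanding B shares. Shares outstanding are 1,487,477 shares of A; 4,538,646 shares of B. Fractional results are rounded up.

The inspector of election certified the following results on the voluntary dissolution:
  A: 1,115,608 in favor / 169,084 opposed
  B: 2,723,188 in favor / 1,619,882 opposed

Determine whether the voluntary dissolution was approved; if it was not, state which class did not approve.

Approved — every class gave the required vote.

A: 3/4 of 1487477 = 1115607.75, rounded up to 1115608; 1,115,608 required, 1,115,608 in favor — approved.
B: 3/5 of 4538646 = 2723187.60, rounded up to 2723188; 2,723,188 required, 2,723,188 in favor — approved.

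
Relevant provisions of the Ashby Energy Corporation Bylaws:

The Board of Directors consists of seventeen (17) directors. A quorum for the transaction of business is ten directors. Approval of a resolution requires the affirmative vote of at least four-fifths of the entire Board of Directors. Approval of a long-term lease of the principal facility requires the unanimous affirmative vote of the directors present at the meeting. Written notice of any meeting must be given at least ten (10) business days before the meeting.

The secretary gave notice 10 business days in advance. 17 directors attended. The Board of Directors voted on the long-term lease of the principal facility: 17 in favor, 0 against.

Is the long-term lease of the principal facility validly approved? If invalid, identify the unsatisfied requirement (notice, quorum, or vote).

Notice: 10 business days given; 10 required (10 ≥ 10). Satisfied.
Quorum: 17 present; quorum is 10. Satisfied.
Vote: the long-term lease of the principal facility requires the unanimous vote of the directors present (17). Unanimous means all 17, so 17 affirmative votes are needed; 17 voted in favor. Satisfied.

Valid — all requirements satisfied.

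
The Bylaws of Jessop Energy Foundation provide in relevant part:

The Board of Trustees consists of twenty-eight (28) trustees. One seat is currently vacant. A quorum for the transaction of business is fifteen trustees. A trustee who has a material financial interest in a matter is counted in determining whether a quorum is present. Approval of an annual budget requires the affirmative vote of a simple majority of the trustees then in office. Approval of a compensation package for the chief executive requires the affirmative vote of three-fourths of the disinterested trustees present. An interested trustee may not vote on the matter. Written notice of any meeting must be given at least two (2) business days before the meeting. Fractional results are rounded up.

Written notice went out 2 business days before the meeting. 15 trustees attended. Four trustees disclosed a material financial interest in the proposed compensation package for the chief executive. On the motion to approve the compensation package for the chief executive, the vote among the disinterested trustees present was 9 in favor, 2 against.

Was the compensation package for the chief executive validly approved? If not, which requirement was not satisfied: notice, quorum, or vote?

Notice: 2 business days given; 2 required (2 ≥ 2). Satisfied.
Quorum: 15 present (interested trustees count toward quorum); quorum is 15. Satisfied.
Vote: the compensation package for the chief executive requires three-fourths of the disinterested trustees present (15 − 4 = 11). 3/4 of 11 = 8.25, rounded up to 9, so 9 affirmative votes are needed; 9 voted in favor. Satisfied.

Valid — all requirements satisfied.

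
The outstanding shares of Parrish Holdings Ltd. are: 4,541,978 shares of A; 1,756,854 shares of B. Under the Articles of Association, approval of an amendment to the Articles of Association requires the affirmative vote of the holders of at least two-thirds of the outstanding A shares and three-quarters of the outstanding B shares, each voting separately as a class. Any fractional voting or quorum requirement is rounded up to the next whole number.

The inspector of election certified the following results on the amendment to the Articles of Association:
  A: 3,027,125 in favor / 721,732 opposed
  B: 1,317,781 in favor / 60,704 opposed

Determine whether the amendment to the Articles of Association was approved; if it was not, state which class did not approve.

A: 2/3 of 4541978 = 3027985.33, rounded up to 3027986; 3,027,986 required, 3,027,125 in favor — not approved.
B: 3/4 of 1756854 = 1317640.50, rounded up to 1317641; 1,317,641 required, 1,317,781 in favor — approved.

Not approved — the A shares did not give the required vote.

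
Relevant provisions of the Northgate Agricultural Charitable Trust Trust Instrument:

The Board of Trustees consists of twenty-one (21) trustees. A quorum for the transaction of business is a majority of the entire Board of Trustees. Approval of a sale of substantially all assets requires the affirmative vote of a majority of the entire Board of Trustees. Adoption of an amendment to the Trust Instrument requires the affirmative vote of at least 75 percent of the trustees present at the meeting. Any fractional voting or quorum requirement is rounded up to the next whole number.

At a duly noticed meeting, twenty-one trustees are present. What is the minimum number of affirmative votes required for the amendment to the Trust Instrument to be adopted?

The amendment to the Trust Instrument requires three-fourths of the trustees present (21).
3/4 of 21 = 15.75, rounded up to 16.

16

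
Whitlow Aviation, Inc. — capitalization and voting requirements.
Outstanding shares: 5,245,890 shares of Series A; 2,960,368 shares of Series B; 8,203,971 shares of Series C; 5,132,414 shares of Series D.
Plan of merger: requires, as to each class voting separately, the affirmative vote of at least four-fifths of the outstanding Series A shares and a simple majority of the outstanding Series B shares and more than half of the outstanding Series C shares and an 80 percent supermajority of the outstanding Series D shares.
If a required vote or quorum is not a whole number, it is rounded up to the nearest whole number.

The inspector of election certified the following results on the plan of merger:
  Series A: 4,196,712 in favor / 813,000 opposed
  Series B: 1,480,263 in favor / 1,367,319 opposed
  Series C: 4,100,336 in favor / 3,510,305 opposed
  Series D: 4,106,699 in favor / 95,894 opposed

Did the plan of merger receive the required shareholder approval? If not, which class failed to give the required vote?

Series A: 4/5 of 5245890 = 4196712; 4,196,712 required, 4,196,712 in favor — approved.
Series B: a majority of 2960368 is 1480185; 1,480,185 required, 1,480,263 in favor — approved.
Series C: a majority of 8203971 is 4101986; 4,101,986 required, 4,100,336 in favor — not approved.
Series D: 4/5 of 5132414 = 4105931.20, rounded up to 4105932; 4,105,932 required, 4,106,699 in favor — approved.

Not approved — the Series C shares did not give the required vote.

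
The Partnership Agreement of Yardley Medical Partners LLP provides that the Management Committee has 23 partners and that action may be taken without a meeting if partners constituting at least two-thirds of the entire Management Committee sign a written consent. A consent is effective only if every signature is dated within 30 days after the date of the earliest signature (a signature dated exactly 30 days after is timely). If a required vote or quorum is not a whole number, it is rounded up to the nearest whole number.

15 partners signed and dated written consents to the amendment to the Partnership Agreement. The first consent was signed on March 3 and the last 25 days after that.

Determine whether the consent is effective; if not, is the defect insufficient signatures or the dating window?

Not effective — insufficient signatures.

Signatures required: at least two-thirds of 23 — 2/3 of 23 = 15.33, rounded up to 16, so 16 needed; 15 signed. Insufficient.
Dating window: the latest signature is 25 days after the earliest; the limit is 30 days. Within the window.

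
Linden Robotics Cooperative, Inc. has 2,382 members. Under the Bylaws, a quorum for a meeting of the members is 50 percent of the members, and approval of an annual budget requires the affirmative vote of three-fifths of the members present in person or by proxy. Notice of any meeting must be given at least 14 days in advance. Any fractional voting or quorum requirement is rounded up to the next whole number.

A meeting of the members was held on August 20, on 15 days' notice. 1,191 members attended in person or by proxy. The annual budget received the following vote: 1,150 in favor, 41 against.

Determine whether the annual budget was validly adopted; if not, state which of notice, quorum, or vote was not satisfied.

Valid — all requirements satisfied.

Notice: 15 days given; 14 required. Satisfied.
Quorum: 50% of 2,382 = 1,191; 1,191 present. Satisfied.
Vote: requires three-fifths of those present (1,191); 3/5 of 1191 = 714.60, rounded up to 715, so 715 needed; 1,150 in favor. Satisfied.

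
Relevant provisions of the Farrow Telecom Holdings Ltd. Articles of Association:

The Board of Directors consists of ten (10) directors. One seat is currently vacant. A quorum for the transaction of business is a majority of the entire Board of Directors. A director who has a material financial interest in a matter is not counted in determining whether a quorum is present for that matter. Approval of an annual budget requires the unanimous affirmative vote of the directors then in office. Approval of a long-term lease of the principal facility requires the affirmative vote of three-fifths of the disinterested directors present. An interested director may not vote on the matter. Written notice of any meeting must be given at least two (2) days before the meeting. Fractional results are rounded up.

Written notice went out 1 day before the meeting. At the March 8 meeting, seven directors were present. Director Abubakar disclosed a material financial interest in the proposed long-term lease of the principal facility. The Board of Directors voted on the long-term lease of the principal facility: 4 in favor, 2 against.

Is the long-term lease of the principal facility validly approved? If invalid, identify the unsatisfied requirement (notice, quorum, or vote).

Invalid — notice requirement not satisfied.

Notice: 1 day given; 2 required (1 < 2). Not satisfied.
Quorum: 7 present, but the 1 interested director does not count, leaving 6. Quorum is 6. Satisfied.
Vote: the long-term lease of the principal facility requires three-fifths of the disinterested directors present (7 − 1 = 6). 3/5 of 6 = 3.60, rounded up to 4, so 4 affirmative votes are needed; 4 voted in favor. Satisfied.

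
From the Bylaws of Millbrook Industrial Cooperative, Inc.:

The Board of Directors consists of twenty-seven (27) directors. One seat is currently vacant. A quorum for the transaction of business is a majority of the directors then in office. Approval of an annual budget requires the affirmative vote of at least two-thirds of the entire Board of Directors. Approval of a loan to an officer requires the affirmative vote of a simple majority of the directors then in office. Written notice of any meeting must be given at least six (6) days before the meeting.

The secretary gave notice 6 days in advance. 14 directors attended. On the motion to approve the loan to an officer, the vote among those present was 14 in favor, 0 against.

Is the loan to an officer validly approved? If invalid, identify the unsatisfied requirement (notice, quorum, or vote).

Valid — all requirements satisfied.

Notice: 6 days given; 6 required (6 ≥ 6). Satisfied.
Quorum: 14 present; quorum is 14. Satisfied.
Vote: the loan to an officer requires a majority of the directors then in office (26). A majority of 26 is 14, so 14 affirmative votes are needed; 14 voted in favor. Satisfied.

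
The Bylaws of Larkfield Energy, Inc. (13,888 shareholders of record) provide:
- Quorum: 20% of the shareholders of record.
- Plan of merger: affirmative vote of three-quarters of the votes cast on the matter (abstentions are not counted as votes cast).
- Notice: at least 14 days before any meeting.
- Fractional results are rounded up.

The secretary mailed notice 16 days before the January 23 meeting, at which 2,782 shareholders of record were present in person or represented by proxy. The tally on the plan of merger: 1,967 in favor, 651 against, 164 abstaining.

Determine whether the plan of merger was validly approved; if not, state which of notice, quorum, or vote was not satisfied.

Notice: 16 days given; 14 required. Satisfied.
Quorum: 20% of 13,888 = 2,777.60, rounded up to 2,778; 2,782 present. Satisfied.
Vote: requires three-fourths of the votes cast (2,782 − 164 abstaining = 2,618); 3/4 of 2618 = 1963.50, rounded up to 1964, so 1,964 needed; 1,967 in favor. Satisfied.

Valid — all requirements satisfied.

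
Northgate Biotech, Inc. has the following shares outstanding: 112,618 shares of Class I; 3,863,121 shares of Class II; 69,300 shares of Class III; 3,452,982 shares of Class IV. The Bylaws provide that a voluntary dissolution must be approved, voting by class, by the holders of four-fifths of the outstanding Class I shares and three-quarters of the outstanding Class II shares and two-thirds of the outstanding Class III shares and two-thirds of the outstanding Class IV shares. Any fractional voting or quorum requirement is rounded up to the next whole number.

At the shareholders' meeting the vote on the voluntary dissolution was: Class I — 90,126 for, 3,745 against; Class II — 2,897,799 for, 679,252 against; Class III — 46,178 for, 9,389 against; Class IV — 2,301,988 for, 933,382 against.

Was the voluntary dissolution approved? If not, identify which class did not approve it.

Class I: 4/5 of 112618 = 90094.40, rounded up to 90095; 90,095 required, 90,126 in favor — approved.
Class II: 3/4 of 3863121 = 2897340.75, rounded up to 2897341; 2,897,341 required, 2,897,799 in favor — approved.
Class III: 2/3 of 69300 = 46200; 46,200 required, 46,178 in favor — not approved.
Class IV: 2/3 of 3452982 = 2301988; 2,301,988 required, 2,301,988 in favor — approved.

Not approved — the Class III shares did not give the required vote.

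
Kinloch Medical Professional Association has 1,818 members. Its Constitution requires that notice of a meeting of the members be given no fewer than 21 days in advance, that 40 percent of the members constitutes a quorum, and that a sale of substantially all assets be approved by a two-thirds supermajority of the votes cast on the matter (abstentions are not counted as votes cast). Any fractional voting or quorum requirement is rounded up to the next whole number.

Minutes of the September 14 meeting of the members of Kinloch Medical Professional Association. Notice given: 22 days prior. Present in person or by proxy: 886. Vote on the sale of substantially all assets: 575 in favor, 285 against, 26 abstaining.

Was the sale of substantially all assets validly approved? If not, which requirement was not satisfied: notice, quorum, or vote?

Valid — all requirements satisfied.

Notice: 22 days given; 21 required. Satisfied.
Quorum: 40% of 1,818 = 727.20, rounded up to 728; 886 present. Satisfied.
Vote: requires two-thirds of the votes cast (886 − 26 abstaining = 860); 2/3 of 860 = 573.33, rounded up to 574, so 574 needed; 575 in favor. Satisfied.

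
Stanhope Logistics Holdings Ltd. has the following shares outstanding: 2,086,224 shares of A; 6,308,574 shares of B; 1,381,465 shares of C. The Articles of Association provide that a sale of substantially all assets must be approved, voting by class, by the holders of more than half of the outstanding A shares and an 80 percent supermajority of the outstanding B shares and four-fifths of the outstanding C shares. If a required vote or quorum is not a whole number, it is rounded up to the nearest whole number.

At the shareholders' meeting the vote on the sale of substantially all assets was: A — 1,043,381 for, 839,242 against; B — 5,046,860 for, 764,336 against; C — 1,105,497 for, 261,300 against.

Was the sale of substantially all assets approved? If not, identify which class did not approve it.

Approved — every class gave the required vote.

A: a majority of 2086224 is 1043113; 1,043,113 required, 1,043,381 in favor — approved.
B: 4/5 of 6308574 = 5046859.20, rounded up to 5046860; 5,046,860 required, 5,046,860 in favor — approved.
C: 4/5 of 1381465 = 1105172; 1,105,172 required, 1,105,497 in favor — approved.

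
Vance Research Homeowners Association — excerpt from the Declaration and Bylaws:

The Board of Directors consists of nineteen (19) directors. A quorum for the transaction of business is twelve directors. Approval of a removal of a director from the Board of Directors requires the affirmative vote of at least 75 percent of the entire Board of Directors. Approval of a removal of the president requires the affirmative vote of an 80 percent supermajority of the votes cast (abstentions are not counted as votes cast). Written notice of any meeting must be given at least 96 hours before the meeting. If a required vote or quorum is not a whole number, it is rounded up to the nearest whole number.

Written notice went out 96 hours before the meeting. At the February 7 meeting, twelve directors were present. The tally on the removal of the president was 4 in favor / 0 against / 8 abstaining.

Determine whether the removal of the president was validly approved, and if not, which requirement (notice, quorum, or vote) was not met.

Valid — all requirements satisfied.

Notice: 96 hours given; 96 required (96 ≥ 96). Satisfied.
Quorum: 12 present; quorum is 12. Satisfied.
Vote: the removal of the president requires four-fifths of the votes cast (12 present − 8 abstaining = 4). 4/5 of 4 = 3.20, rounded up to 4, so 4 affirmative votes are needed; 4 voted in favor. Satisfied.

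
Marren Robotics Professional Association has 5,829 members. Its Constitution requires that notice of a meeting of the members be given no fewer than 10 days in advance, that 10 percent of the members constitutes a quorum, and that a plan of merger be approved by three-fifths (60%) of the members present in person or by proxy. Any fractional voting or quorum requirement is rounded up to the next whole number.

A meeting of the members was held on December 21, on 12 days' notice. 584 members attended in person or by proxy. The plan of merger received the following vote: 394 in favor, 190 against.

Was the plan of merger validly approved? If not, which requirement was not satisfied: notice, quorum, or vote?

Notice: 12 days given; 10 required. Satisfied.
Quorum: 10% of 5,829 = 582.90, rounded up to 583; 584 present. Satisfied.
Vote: requires three-fifths of those present (584); 3/5 of 584 = 350.40, rounded up to 351, so 351 needed; 394 in favor. Satisfied.

Valid — all requirements satisfied.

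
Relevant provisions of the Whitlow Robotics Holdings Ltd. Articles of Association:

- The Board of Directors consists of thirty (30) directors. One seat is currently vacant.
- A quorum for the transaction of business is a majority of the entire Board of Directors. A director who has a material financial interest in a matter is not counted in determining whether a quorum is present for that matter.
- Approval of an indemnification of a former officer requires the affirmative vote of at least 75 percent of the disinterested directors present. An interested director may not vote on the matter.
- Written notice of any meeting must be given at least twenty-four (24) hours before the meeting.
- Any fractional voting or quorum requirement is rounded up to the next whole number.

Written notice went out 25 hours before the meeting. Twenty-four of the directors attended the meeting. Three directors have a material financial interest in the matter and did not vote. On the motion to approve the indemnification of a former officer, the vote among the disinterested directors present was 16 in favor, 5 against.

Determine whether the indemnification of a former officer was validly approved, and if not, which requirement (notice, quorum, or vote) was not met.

Notice: 25 hours given; 24 required (25 ≥ 24). Satisfied.
Quorum: 24 present, but the 3 interested directors do not count, leaving 21. Quorum is 16. Satisfied.
Vote: the indemnification of a former officer requires three-fourths of the disinterested directors present (24 − 3 = 21). 3/4 of 21 = 15.75, rounded up to 16, so 16 affirmative votes are needed; 16 voted in favor. Satisfied.

Valid — all requirements satisfied.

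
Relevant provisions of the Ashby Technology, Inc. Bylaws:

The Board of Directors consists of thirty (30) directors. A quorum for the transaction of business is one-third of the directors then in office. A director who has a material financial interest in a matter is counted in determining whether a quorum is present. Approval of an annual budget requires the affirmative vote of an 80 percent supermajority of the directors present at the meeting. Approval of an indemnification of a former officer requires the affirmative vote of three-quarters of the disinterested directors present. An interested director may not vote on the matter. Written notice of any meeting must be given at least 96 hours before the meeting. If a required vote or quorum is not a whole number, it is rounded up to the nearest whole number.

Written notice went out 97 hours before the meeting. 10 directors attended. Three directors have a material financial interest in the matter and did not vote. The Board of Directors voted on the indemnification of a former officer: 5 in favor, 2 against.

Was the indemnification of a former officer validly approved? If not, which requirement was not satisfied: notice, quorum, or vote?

Invalid — vote requirement not satisfied.

Notice: 97 hours given; 96 required (97 ≥ 96). Satisfied.
Quorum: 10 present (interested directors count toward quorum); quorum is 10. Satisfied.
Vote: the indemnification of a former officer requires three-fourths of the disinterested directors present (10 − 3 = 7). 3/4 of 7 = 5.25, rounded up to 6, so 6 affirmative votes are needed; 5 voted in favor. Not satisfied.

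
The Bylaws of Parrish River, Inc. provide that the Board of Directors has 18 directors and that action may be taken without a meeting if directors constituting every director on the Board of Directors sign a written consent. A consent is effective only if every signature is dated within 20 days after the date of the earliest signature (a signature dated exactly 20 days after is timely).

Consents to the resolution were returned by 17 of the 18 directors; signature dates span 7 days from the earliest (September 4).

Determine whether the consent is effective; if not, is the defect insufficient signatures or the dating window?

Not effective — insufficient signatures.

Signatures required: all of 18 — unanimous means all 18, so 18 needed; 17 signed. Insufficient.
Dating window: the latest signature is 7 days after the earliest; the limit is 20 days. Within the window.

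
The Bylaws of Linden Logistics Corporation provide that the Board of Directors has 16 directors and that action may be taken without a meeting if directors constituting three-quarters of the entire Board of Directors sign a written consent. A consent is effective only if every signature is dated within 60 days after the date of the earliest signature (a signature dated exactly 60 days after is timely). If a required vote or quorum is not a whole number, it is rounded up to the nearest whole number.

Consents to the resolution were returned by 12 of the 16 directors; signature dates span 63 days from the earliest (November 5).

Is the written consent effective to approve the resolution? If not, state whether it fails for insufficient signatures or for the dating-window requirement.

Not effective — dating-window requirement not satisfied.

Signatures required: three-quarters of 16 — 3/4 of 16 = 12, so 12 needed; 12 signed. Sufficient.
Dating window: the latest signature is 63 days after the earliest; the limit is 60 days. Outside the window.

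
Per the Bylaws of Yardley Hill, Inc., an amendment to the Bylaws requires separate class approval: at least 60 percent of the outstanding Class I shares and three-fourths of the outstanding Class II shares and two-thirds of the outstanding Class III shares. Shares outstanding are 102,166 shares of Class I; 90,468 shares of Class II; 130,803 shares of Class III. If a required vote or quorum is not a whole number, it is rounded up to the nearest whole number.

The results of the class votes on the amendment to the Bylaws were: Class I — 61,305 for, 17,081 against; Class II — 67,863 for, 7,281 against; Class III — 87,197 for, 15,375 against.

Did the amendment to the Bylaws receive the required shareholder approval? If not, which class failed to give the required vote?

Class I: 3/5 of 102166 = 61299.60, rounded up to 61300; 61,300 required, 61,305 in favor — approved.
Class II: 3/4 of 90468 = 67851; 67,851 required, 67,863 in favor — approved.
Class III: 2/3 of 130803 = 87202; 87,202 required, 87,197 in favor — not approved.

Not approved — the Class III shares did not give the required vote.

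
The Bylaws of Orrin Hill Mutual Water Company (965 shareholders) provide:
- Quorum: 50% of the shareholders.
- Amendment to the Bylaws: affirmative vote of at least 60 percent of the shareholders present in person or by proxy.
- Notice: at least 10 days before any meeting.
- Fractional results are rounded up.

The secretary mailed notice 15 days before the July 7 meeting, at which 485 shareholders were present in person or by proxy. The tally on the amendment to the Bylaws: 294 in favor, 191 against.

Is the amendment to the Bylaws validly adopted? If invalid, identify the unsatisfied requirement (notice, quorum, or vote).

Valid — all requirements satisfied.

Notice: 15 days given; 10 required. Satisfied.
Quorum: 50% of 965 = 482.50, rounded up to 483; 485 present. Satisfied.
Vote: requires three-fifths of those present (485); 3/5 of 485 = 291, so 291 needed; 294 in favor. Satisfied.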